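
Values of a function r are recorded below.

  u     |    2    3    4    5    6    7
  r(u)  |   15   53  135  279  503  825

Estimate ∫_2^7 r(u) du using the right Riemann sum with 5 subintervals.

1795

Δu = 1.
Sum = 1·[53 + 135 + 279 + 503 + 825] = 1795.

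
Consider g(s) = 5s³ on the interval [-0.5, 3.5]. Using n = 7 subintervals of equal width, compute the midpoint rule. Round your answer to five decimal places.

185.05102

Δs = (3.5 − (-0.5))/7 = 4/7.
Midpoints: -3/14, 5/14, 13/14, 1.5, 29/14, 37/14, 45/14.
g(-3/14) = -135/2744, g(5/14) = 625/2744, g(13/14) = 10985/2744, g(1.5) = 16.875, g(29/14) = 121945/2744, g(37/14) = 253265/2744, g(45/14) = 455625/2744.
Sum = Δs · [g(-3/14) + g(5/14) + g(13/14) + ...].
Sum ≈ 185.05102.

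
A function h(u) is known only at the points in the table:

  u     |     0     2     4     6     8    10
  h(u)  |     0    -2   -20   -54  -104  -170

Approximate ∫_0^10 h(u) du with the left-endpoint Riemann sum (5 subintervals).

Δu = 2.
Sum = 2·[0 + (-2) + (-20) + (-54) + (-104)] = -360.

-360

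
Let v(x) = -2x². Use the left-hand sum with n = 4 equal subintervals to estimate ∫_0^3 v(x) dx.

-11.8125

Δx = (3 − 0)/4 = 0.75.
Left endpoints: 0, 0.75, 1.5, 2.25.
v(0) = 0, v(0.75) = -1.125, v(1.5) = -4.5, v(2.25) = -10.125.
Sum = Δx · [v(0) + v(0.75) + v(1.5) + v(2.25)].
Sum = -11.8125.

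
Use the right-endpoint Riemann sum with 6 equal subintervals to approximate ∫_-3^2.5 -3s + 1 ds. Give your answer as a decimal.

2.0625

Δs = (2.5 − (-3))/6 = 11/12.
Right endpoints: -25/12, -7/6, -0.25, 2/3, 19/12, 2.5.
f(-25/12) = 7.25, f(-7/6) = 4.5, f(-0.25) = 1.75, f(2/3) = -1, f(19/12) = -3.75, f(2.5) = -6.5.
Sum = Δs · [f(-25/12) + f(-7/6) + f(-0.25) + ...].
Sum = 2.0625.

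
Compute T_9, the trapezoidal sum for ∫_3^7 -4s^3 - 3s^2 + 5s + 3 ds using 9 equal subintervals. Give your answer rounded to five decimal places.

Δs = (7 − 3)/9 = 4/9.
f(3) = -117, f(31/9) = -130369/729, f(35/9) = -188213/729, f(13/3) = -9643/27, f(43/9) = -348349/729, f(47/9) = -453713/729, f(17/3) = -21407/27, f(55/9) = -722713/729, f(59/9) = -889421/729, f(7) = -1481.
T_9 = (Δs/2)·[f(s_0) + 2f(s_1) + ... + 2f(s_{8}) + f(s_9)].
Sum ≈ -2532.29630.

-2532.29630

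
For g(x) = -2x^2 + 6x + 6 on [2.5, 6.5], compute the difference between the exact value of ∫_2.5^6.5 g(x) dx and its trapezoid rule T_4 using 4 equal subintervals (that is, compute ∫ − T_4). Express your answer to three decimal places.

Exact integral: ∫_2.5^6.5 g(x) dx ≈ -40.66667.
T_4 = -42.
Error ≈ -40.66667 − (-42) ≈ 1.333.

1.333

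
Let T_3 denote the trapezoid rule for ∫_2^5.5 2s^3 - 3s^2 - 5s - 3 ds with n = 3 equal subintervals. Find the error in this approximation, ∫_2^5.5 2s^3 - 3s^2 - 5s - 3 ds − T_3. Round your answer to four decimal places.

Exact integral: ∫_2^5.5 f(s) ds = 215.03125.
T_3 ≈ 230.513889.
Error ≈ 215.03125 − 230.513889 ≈ -15.4826.

-15.4826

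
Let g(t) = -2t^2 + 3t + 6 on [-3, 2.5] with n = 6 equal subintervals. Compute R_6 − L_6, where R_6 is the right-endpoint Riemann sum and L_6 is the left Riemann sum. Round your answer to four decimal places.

R_6 ≈ 9.001157.
L_6 ≈ -11.165509.
R_6 − L_6 ≈ 20.1667.

20.1667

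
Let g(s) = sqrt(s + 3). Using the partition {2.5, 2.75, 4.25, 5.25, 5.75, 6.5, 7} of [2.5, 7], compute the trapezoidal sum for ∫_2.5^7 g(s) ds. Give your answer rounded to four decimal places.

Subinterval widths: 0.25, 1.5, 1, 0.5, 0.75, 0.5.
g(2.5) ≈ 2.3452, g(2.75) ≈ 2.3979, g(4.25) ≈ 2.6926, g(5.25) ≈ 2.8723, g(5.75) ≈ 2.9580, g(6.5) ≈ 3.0822, g(7) ≈ 3.1623.
On each subinterval the trapezoid contributes (Δs_i/2)·[g(s_{i-1}) + g(s_i)].
Sum ≈ 12.4770.

12.4770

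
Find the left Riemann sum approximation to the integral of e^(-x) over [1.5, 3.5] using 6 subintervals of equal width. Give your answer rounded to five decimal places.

0.22687

Δx = (3.5 − 1.5)/6 = 1/3.
Left endpoints: 1.5, 11/6, 13/6, 2.5, 17/6, 19/6.
f(1.5) ≈ 0.22313, f(11/6) ≈ 0.15988, f(13/6) ≈ 0.11456, f(2.5) ≈ 0.08208, f(17/6) ≈ 0.05882, f(19/6) ≈ 0.04214.
Sum = Δx · [f(1.5) + f(11/6) + f(13/6) + ...].
Sum ≈ 0.22687.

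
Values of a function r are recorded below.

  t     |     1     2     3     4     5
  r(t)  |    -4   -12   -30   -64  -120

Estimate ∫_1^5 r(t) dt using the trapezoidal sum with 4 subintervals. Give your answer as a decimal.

Δt = 1.
T_4 = (1/2)·[(-4) + 2·(-12) + 2·(-30) + 2·(-64) + (-120)] = -168.

-168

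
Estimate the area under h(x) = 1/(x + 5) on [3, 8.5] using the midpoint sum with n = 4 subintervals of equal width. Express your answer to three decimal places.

0.522

Δx = (8.5 − 3)/4 = 1.375.
Midpoints: 3.6875, 5.0625, 6.4375, 7.8125.
h(3.6875) = 16/139, h(5.0625) = 16/161, h(6.4375) = 16/183, h(7.8125) = 16/205.
Sum = Δx · [h(3.6875) + h(5.0625) + h(6.4375) + h(7.8125)].
Sum ≈ 0.522.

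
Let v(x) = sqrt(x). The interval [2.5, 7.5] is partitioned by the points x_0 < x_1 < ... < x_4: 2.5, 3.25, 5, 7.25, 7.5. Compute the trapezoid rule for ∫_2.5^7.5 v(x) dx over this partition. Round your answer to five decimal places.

Subinterval widths: 0.75, 1.75, 2.25, 0.25.
v(2.5) ≈ 1.58114, v(3.25) ≈ 1.80278, v(5) ≈ 2.23607, v(7.25) ≈ 2.69258, v(7.5) ≈ 2.73861.
On each subinterval the trapezoid contributes (Δx_i/2)·[v(x_{i-1}) + v(x_i)].
Sum ≈ 11.02659.

11.02659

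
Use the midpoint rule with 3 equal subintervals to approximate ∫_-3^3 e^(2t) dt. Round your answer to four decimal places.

111.2329

Δt = (3 − (-3))/3 = 2.
Midpoints: -2, 0, 2.
f(-2) ≈ 0.0183, f(0) ≈ 1.0000, f(2) ≈ 54.5982.
Sum = Δt · [f(-2) + f(0) + f(2)].
Sum ≈ 111.2329.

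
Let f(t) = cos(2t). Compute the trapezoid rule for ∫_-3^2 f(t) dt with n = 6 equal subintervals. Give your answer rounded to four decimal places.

Δt = (2 − (-3))/6 = 5/6.
f(-3) ≈ 0.9602, f(-13/6) ≈ -0.3700, f(-4/3) ≈ -0.8893, f(-0.5) ≈ 0.5403, f(1/3) ≈ 0.7859, f(7/6) ≈ -0.6908, f(2) ≈ -0.6536.
T_6 = (Δt/2)·[f(t_0) + 2f(t_1) + ... + 2f(t_{5}) + f(t_6)].
Sum ≈ -0.3922.

-0.3922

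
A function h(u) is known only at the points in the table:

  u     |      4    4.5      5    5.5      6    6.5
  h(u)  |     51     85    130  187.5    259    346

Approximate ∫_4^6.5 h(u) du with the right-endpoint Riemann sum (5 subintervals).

Δu = 0.5.
Sum = 0.5·[85 + 130 + 187.5 + 259 + 346] = 503.75.

503.75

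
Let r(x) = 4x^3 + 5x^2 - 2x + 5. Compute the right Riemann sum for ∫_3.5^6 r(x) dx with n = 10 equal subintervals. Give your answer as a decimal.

1525.625

Δx = (6 − 3.5)/10 = 0.25.
Right endpoints: 3.75, 4, 4.25, 4.5, 4.75, 5, 5.25, 5.5, 5.75, 6.
r(3.75) = 278.75, r(4) = 333, r(4.25) = 393.875, r(4.5) = 461.75, r(4.75) = 537, r(5) = 620, r(5.25) = 711.125, r(5.5) = 810.75, r(5.75) = 919.25, r(6) = 1037.
Sum = Δx · [r(3.75) + r(4) + r(4.25) + ...].
Sum = 1525.625.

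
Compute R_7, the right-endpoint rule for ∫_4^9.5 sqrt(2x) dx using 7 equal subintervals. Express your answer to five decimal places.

Δx = (9.5 − 4)/7 = 11/14.
Right endpoints: 67/14, 39/7, 89/14, 50/7, 111/14, 61/7, 9.5.
f(67/14) ≈ 3.09377, f(39/7) ≈ 3.33809, f(89/14) ≈ 3.56571, f(50/7) ≈ 3.77964, f(111/14) ≈ 3.98210, f(61/7) ≈ 4.17475, f(9.5) ≈ 4.35890.
Sum = Δx · [f(67/14) + f(39/7) + f(89/14) + ...].
Sum ≈ 20.65877.

20.65877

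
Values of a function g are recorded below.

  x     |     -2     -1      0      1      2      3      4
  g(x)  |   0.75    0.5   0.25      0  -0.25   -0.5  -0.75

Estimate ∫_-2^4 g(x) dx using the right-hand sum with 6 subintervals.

Δx = 1.
Sum = 1·[0.5 + 0.25 + 0 + (-0.25) + (-0.5) + (-0.75)] = -0.75.

-0.75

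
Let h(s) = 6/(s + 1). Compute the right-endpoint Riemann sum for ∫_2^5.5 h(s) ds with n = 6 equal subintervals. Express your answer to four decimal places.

4.3398

Δs = (5.5 − 2)/6 = 7/12.
Right endpoints: 31/12, 19/6, 3.75, 13/3, 59/12, 5.5.
h(31/12) = 72/43, h(19/6) = 1.44, h(3.75) = 24/19, h(13/3) = 1.125, h(59/12) = 72/71, h(5.5) = 12/13.
Sum = Δs · [h(31/12) + h(19/6) + h(3.75) + ...].
Sum ≈ 4.3398.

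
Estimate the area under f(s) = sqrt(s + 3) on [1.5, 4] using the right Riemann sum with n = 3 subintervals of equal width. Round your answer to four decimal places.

6.1987

Δs = (4 − 1.5)/3 = 5/6.
Right endpoints: 7/3, 19/6, 4.
f(7/3) ≈ 2.3094, f(19/6) ≈ 2.4833, f(4) ≈ 2.6458.
Sum = Δs · [f(7/3) + f(19/6) + f(4)].
Sum ≈ 6.1987.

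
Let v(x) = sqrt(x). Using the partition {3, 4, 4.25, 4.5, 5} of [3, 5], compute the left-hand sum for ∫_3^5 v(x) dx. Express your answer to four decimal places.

Subinterval widths: 1, 0.25, 0.25, 0.5.
Left endpoints: 3, 4, 4.25, 4.5.
v(3) ≈ 1.7321, v(4) ≈ 2.0000, v(4.25) ≈ 2.0616, v(4.5) ≈ 2.1213.
Sum = Σ Δx_i · v(x_i).
Sum ≈ 3.8081.

3.8081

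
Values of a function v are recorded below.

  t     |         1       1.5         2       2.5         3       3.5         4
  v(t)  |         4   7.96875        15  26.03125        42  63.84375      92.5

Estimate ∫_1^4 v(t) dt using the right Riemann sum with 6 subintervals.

123.671875

Δt = 0.5.
Sum = 0.5·[7.96875 + 15 + 26.03125 + 42 + 63.84375 + 92.5] = 123.671875.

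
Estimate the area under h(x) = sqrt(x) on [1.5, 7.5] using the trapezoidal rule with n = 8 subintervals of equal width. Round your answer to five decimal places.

Δx = (7.5 − 1.5)/8 = 0.75.
h(1.5) ≈ 1.22474, h(2.25) ≈ 1.50000, h(3) ≈ 1.73205, h(3.75) ≈ 1.93649, h(4.5) ≈ 2.12132, h(5.25) ≈ 2.29129, h(6) ≈ 2.44949, h(6.75) ≈ 2.59808, h(7.5) ≈ 2.73861.
T_8 = (Δx/2)·[h(x_0) + 2h(x_1) + ... + 2h(x_{7}) + h(x_8)].
Sum ≈ 12.45780.

12.45780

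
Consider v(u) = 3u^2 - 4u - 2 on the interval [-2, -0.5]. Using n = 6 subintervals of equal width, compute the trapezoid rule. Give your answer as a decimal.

Δu = (-0.5 − (-2))/6 = 0.25.
v(-2) = 18, v(-1.75) = 14.1875, v(-1.5) = 10.75, v(-1.25) = 7.6875, v(-1) = 5, v(-0.75) = 2.6875, v(-0.5) = 0.75.
T_6 = (Δu/2)·[v(u_0) + 2v(u_1) + ... + 2v(u_{5}) + v(u_6)].
Sum = 12.421875.

12.421875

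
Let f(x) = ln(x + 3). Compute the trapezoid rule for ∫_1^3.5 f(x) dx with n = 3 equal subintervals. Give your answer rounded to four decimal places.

Δx = (3.5 − 1)/3 = 5/6.
f(1) ≈ 1.3863, f(11/6) ≈ 1.5755, f(8/3) ≈ 1.7346, f(3.5) ≈ 1.8718.
T_3 = (Δx/2)·[f(x_0) + 2f(x_1) + 2f(x_2) + f(x_3)].
Sum ≈ 4.1160.

4.1160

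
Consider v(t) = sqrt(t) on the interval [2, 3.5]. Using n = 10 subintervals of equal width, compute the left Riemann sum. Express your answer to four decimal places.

Δt = (3.5 − 2)/10 = 0.15.
Left endpoints: 2, 2.15, 2.3, 2.45, 2.6, 2.75, 2.9, 3.05, 3.2, 3.35.
v(2) ≈ 1.4142, v(2.15) ≈ 1.4663, v(2.3) ≈ 1.5166, v(2.45) ≈ 1.5652, v(2.6) ≈ 1.6125, v(2.75) ≈ 1.6583, v(2.9) ≈ 1.7029, v(3.05) ≈ 1.7464, v(3.2) ≈ 1.7889, v(3.35) ≈ 1.8303.
Sum = Δt · [v(2) + v(2.15) + v(2.3) + ...].
Sum ≈ 2.4452.

2.4452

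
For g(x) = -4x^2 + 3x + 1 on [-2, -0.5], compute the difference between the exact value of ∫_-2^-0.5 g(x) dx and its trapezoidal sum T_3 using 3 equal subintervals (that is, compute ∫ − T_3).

Exact integral: ∫_-2^-0.5 g(x) dx = -14.625.
T_3 = -14.875.
Error = -14.625 − (-14.875) = 0.25.

0.25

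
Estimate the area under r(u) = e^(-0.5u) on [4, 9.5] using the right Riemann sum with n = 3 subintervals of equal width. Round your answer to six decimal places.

0.154739

Δu = (9.5 − 4)/3 = 11/6.
Right endpoints: 35/6, 23/3, 9.5.
r(35/6) ≈ 0.054114, r(23/3) ≈ 0.021637, r(9.5) ≈ 0.008652.
Sum = Δu · [r(35/6) + r(23/3) + r(9.5)].
Sum ≈ 0.154739.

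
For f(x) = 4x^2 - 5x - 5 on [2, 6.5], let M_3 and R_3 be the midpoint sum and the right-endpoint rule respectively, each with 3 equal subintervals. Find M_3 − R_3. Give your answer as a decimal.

-108

M_3 = 234.
R_3 = 342.
M_3 − R_3 = -108.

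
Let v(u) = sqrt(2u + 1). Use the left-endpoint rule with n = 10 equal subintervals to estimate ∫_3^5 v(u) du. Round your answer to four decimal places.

5.9202

Δu = (5 − 3)/10 = 0.2.
Left endpoints: 3, 3.2, 3.4, 3.6, 3.8, 4, 4.2, 4.4, 4.6, 4.8.
v(3) ≈ 2.6458, v(3.2) ≈ 2.7203, v(3.4) ≈ 2.7928, v(3.6) ≈ 2.8636, v(3.8) ≈ 2.9326, v(4) ≈ 3.0000, v(4.2) ≈ 3.0659, v(4.4) ≈ 3.1305, v(4.6) ≈ 3.1937, v(4.8) ≈ 3.2558.
Sum = Δu · [v(3) + v(3.2) + v(3.4) + ...].
Sum ≈ 5.9202.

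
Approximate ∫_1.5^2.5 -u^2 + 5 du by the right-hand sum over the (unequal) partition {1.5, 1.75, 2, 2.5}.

0.109375

Subinterval widths: 0.25, 0.25, 0.5.
Right endpoints: 1.75, 2, 2.5.
f(1.75) = 1.9375, f(2) = 1, f(2.5) = -1.25.
Sum = Σ Δu_i · f(u_i).
Sum = 0.109375.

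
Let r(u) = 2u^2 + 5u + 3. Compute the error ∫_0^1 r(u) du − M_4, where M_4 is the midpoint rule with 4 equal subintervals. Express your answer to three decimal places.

Exact integral: ∫_0^1 r(u) du ≈ 6.16667.
M_4 = 6.15625.
Error ≈ 6.16667 − 6.15625 ≈ 0.010.

0.010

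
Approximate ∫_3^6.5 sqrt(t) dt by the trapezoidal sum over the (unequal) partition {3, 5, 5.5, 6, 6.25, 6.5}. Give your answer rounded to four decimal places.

7.5620

Subinterval widths: 2, 0.5, 0.5, 0.25, 0.25.
f(3) ≈ 1.7321, f(5) ≈ 2.2361, f(5.5) ≈ 2.3452, f(6) ≈ 2.4495, f(6.25) ≈ 2.5000, f(6.5) ≈ 2.5495.
On each subinterval the trapezoid contributes (Δt_i/2)·[f(t_{i-1}) + f(t_i)].
Sum ≈ 7.5620.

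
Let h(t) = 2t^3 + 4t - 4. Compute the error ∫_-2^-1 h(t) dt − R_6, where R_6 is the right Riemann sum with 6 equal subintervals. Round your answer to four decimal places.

-1.4583

Exact integral: ∫_-2^-1 h(t) dt = -17.5.
R_6 ≈ -16.041667.
Error ≈ -17.5 − (-16.041667) ≈ -1.4583.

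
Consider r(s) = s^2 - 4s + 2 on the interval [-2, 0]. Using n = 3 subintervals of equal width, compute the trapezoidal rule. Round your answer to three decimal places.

14.815

Δs = (0 − (-2))/3 = 2/3.
r(-2) = 14, r(-4/3) = 82/9, r(-2/3) = 46/9, r(0) = 2.
T_3 = (Δs/2)·[r(s_0) + 2r(s_1) + 2r(s_2) + r(s_3)].
Sum ≈ 14.815.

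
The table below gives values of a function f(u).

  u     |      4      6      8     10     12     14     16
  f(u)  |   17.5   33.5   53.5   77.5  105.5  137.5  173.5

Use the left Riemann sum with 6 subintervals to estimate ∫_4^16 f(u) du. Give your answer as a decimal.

850

Δu = 2.
Sum = 2·[17.5 + 33.5 + 53.5 + 77.5 + 105.5 + 137.5] = 850.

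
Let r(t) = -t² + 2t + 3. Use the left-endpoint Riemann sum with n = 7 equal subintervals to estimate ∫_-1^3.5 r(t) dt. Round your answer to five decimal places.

10.53827

Δt = (3.5 − (-1))/7 = 9/14.
Left endpoints: -1, -5/14, 2/7, 13/14, 11/7, 31/14, 20/7.
r(-1) = 0, r(-5/14) = 423/196, r(2/7) = 171/49, r(13/14) = 783/196, r(11/7) = 180/49, r(31/14) = 495/196, r(20/7) = 27/49.
Sum = Δt · [r(-1) + r(-5/14) + r(2/7) + ...].
Sum ≈ 10.53827.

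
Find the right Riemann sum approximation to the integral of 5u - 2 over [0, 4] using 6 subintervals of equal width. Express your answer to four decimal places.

Δu = (4 − 0)/6 = 2/3.
Right endpoints: 2/3, 4/3, 2, 8/3, 10/3, 4.
f(2/3) = 4/3, f(4/3) = 14/3, f(2) = 8, f(8/3) = 34/3, f(10/3) = 44/3, f(4) = 18.
Sum = Δu · [f(2/3) + f(4/3) + f(2) + ...].
Sum ≈ 38.6667.

38.6667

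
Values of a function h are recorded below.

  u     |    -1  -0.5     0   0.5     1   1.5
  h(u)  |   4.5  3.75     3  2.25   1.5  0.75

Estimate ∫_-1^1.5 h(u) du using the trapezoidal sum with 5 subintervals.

Δu = 0.5.
T_5 = (0.5/2)·[4.5 + 2·3.75 + 2·3 + 2·2.25 + 2·1.5 + 0.75] = 6.5625.

6.5625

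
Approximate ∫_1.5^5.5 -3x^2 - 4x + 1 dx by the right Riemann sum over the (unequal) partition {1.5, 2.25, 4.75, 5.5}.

-315.421875

Subinterval widths: 0.75, 2.5, 0.75.
Right endpoints: 2.25, 4.75, 5.5.
f(2.25) = -23.1875, f(4.75) = -85.6875, f(5.5) = -111.75.
Sum = Σ Δx_i · f(x_i).
Sum = -315.421875.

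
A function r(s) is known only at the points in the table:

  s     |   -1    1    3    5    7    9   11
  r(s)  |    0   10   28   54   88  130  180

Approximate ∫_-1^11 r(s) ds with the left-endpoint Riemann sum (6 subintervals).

Δs = 2.
Sum = 2·[0 + 10 + 28 + 54 + 88 + 130] = 620.

620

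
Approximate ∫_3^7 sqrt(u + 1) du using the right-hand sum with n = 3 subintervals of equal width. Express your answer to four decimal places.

Δu = (7 − 3)/3 = 4/3.
Right endpoints: 13/3, 17/3, 7.
f(13/3) ≈ 2.3094, f(17/3) ≈ 2.5820, f(7) ≈ 2.8284.
Sum = Δu · [f(13/3) + f(17/3) + f(7)].
Sum ≈ 10.2931.

10.2931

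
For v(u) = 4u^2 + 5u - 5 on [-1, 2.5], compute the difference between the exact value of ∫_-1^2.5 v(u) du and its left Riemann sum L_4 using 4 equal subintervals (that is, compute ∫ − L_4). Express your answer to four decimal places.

Exact integral: ∫_-1^2.5 v(u) du ≈ 17.791667.
L_4 = 2.734375.
Error ≈ 17.791667 − 2.734375 ≈ 15.0573.

15.0573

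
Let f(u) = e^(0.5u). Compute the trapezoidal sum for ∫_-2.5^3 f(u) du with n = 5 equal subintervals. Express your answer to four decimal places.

Δu = (3 − (-2.5))/5 = 1.1.
f(-2.5) ≈ 0.2865, f(-1.4) ≈ 0.4966, f(-0.3) ≈ 0.8607, f(0.8) ≈ 1.4918, f(1.9) ≈ 2.5857, f(3) ≈ 4.4817.
T_5 = (Δu/2)·[f(u_0) + 2f(u_1) + ... + 2f(u_{4}) + f(u_5)].
Sum ≈ 8.6008.

8.6008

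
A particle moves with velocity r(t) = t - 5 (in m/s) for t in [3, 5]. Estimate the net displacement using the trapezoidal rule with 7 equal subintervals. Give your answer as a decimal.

-2

Δt = (5 − 3)/7 = 2/7.
r(3) = -2, r(23/7) = -12/7, r(25/7) = -10/7, r(27/7) = -8/7, r(29/7) = -6/7, r(31/7) = -4/7, r(33/7) = -2/7, r(5) = 0.
T_7 = (Δt/2)·[r(t_0) + 2r(t_1) + ... + 2r(t_{6}) + r(t_7)].
Sum = -2.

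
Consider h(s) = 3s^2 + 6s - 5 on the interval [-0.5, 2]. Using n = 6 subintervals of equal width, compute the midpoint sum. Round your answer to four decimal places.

6.7665

Δs = (2 − (-0.5))/6 = 5/12.
Midpoints: -7/24, 0.125, 13/24, 23/24, 1.375, 43/24.
h(-7/24) = -1247/192, h(0.125) = -4.203125, h(13/24) = -167/192, h(23/24) = 673/192, h(1.375) = 8.921875, h(43/24) = 2953/192.
Sum = Δs · [h(-7/24) + h(0.125) + h(13/24) + ...].
Sum ≈ 6.7665.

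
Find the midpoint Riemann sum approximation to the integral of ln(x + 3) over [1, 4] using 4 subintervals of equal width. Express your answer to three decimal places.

5.079

Δx = (4 − 1)/4 = 0.75.
Midpoints: 1.375, 2.125, 2.875, 3.625.
f(1.375) ≈ 1.476, f(2.125) ≈ 1.634, f(2.875) ≈ 1.771, f(3.625) ≈ 1.891.
Sum = Δx · [f(1.375) + f(2.125) + f(2.875) + f(3.625)].
Sum ≈ 5.079.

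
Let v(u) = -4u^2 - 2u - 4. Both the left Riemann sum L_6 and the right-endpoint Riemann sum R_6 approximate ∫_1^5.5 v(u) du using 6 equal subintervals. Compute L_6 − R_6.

94.5

L_6 = -222.1875.
R_6 = -316.6875.
L_6 − R_6 = 94.5.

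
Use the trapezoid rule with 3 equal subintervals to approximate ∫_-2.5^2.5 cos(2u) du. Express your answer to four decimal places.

0.1537

Δu = (2.5 − (-2.5))/3 = 5/3.
f(-2.5) ≈ 0.2837, f(-5/6) ≈ -0.0957, f(5/6) ≈ -0.0957, f(2.5) ≈ 0.2837.
T_3 = (Δu/2)·[f(u_0) + 2f(u_1) + 2f(u_2) + f(u_3)].
Sum ≈ 0.1537.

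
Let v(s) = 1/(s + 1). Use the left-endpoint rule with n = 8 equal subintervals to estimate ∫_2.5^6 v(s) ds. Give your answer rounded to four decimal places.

Δs = (6 − 2.5)/8 = 0.4375.
Left endpoints: 2.5, 2.9375, 3.375, 3.8125, 4.25, 4.6875, 5.125, 5.5625.
v(2.5) = 2/7, v(2.9375) = 16/63, v(3.375) = 8/35, v(3.8125) = 16/77, v(4.25) = 4/21, v(4.6875) = 16/91, v(5.125) = 8/49, v(5.5625) = 16/105.
Sum = Δs · [v(2.5) + v(2.9375) + v(3.375) + ...].
Sum ≈ 0.7254.

0.7254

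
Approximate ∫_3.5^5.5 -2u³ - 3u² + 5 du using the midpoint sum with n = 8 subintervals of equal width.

Δu = (5.5 − 3.5)/8 = 0.25.
Midpoints: 3.625, 3.875, 4.125, 4.375, 4.625, 4.875, 5.125, 5.375.
f(3.625) = -129.69140625, f(3.875) = -156.41796875, f(4.125) = -186.42578125, f(4.375) = -219.90234375, f(4.625) = -257.03515625, f(4.875) = -298.01171875, f(5.125) = -343.01953125, f(5.375) = -392.24609375.
Sum = Δu · [f(3.625) + f(3.875) + f(4.125) + ...].
Sum = -495.6875.

-495.6875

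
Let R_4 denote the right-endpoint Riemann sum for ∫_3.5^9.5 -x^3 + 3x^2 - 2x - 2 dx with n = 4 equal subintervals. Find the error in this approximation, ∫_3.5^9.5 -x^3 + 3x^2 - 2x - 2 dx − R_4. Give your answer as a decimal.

481.5

Exact integral: ∫_3.5^9.5 f(x) dx = -1274.25.
R_4 = -1755.75.
Error = -1274.25 − (-1755.75) = 481.5.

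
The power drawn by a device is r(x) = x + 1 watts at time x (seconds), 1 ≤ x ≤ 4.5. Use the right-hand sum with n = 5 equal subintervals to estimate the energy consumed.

14.35

Δx = (4.5 − 1)/5 = 0.7.
Right endpoints: 1.7, 2.4, 3.1, 3.8, 4.5.
r(1.7) = 2.7, r(2.4) = 3.4, r(3.1) = 4.1, r(3.8) = 4.8, r(4.5) = 5.5.
Sum = Δx · [r(1.7) + r(2.4) + r(3.1) + r(3.8) + r(4.5)].
Sum = 14.35.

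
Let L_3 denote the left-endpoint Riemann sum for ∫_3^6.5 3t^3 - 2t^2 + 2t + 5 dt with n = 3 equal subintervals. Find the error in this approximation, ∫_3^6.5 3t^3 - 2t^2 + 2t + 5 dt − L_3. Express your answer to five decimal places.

Exact integral: ∫_3^6.5 f(t) dt ≈ 1163.7135417.
L_3 ≈ 797.4328704.
Error ≈ 1163.7135417 − 797.4328704 ≈ 366.28067.

366.28067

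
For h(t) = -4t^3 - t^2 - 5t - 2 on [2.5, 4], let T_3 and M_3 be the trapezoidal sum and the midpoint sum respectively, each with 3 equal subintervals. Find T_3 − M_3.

T_3 = -262.9375.
M_3 = -259.1875.
T_3 − M_3 = -3.75.

-3.75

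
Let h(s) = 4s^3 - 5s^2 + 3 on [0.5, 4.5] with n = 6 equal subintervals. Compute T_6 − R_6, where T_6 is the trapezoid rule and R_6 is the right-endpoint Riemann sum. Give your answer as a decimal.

-88

T_6 ≈ 277.74074.
R_6 ≈ 365.74074.
T_6 − R_6 = -88.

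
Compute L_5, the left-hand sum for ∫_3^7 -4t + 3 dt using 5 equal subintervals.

Δt = (7 − 3)/5 = 0.8.
Left endpoints: 3, 3.8, 4.6, 5.4, 6.2.
f(3) = -9, f(3.8) = -12.2, f(4.6) = -15.4, f(5.4) = -18.6, f(6.2) = -21.8.
Sum = Δt · [f(3) + f(3.8) + f(4.6) + f(5.4) + f(6.2)].
Sum = -61.6.

-61.6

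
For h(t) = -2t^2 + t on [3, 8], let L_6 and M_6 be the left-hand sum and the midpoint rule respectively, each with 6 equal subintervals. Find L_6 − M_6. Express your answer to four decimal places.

L_6 ≈ -253.240741.
M_6 ≈ -295.254630.
L_6 − M_6 ≈ 42.0139.

42.0139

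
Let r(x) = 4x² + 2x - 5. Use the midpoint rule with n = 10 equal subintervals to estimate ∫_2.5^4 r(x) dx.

66.73875

Δx = (4 − 2.5)/10 = 0.15.
Midpoints: 2.575, 2.725, 2.875, 3.025, 3.175, 3.325, 3.475, 3.625, 3.775, 3.925.
r(2.575) = 26.6725, r(2.725) = 30.1525, r(2.875) = 33.8125, r(3.025) = 37.6525, r(3.175) = 41.6725, r(3.325) = 45.8725, r(3.475) = 50.2525, r(3.625) = 54.8125, r(3.775) = 59.5525, r(3.925) = 64.4725.
Sum = Δx · [r(2.575) + r(2.725) + r(2.875) + ...].
Sum = 66.73875.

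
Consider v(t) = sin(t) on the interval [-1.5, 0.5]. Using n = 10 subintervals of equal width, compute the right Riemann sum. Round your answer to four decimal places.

Δt = (0.5 − (-1.5))/10 = 0.2.
Right endpoints: -1.3, -1.1, -0.9, -0.7, -0.5, -0.3, -0.1, 0.1, 0.3, 0.5.
v(-1.3) ≈ -0.9636, v(-1.1) ≈ -0.8912, v(-0.9) ≈ -0.7833, v(-0.7) ≈ -0.6442, v(-0.5) ≈ -0.4794, v(-0.3) ≈ -0.2955, v(-0.1) ≈ -0.0998, v(0.1) ≈ 0.0998, v(0.3) ≈ 0.2955, v(0.5) ≈ 0.4794.
Sum = Δt · [v(-1.3) + v(-1.1) + v(-0.9) + ...].
Sum ≈ -0.6565.

-0.6565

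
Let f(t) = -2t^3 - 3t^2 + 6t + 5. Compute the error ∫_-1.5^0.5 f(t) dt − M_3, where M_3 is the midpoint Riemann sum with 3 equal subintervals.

Exact integral: ∫_-1.5^0.5 f(t) dt = 3.
M_3 = 3.
Error = 3 − 3 = 0.

0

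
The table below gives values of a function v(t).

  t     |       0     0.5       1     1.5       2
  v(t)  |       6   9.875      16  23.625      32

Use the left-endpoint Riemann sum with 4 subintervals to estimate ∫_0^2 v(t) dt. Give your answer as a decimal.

27.75

Δt = 0.5.
Sum = 0.5·[6 + 9.875 + 16 + 23.625] = 27.75.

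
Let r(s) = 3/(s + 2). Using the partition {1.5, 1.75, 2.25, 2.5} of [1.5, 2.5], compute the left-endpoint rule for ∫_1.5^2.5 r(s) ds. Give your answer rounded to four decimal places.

0.7908

Subinterval widths: 0.25, 0.5, 0.25.
Left endpoints: 1.5, 1.75, 2.25.
r(1.5) = 6/7, r(1.75) = 0.8, r(2.25) = 12/17.
Sum = Σ Δs_i · r(s_i).
Sum ≈ 0.7908.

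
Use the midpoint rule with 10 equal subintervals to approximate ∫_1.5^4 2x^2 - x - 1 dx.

31.015625

Δx = (4 − 1.5)/10 = 0.25.
Midpoints: 1.625, 1.875, 2.125, 2.375, 2.625, 2.875, 3.125, 3.375, 3.625, 3.875.
f(1.625) = 2.65625, f(1.875) = 4.15625, f(2.125) = 5.90625, f(2.375) = 7.90625, f(2.625) = 10.15625, f(2.875) = 12.65625, f(3.125) = 15.40625, f(3.375) = 18.40625, f(3.625) = 21.65625, f(3.875) = 25.15625.
Sum = Δx · [f(1.625) + f(1.875) + f(2.125) + ...].
Sum = 31.015625.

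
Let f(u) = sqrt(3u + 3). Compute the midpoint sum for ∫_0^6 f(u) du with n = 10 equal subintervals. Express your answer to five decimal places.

20.23864

Δu = (6 − 0)/10 = 0.6.
Midpoints: 0.3, 0.9, 1.5, 2.1, 2.7, 3.3, 3.9, 4.5, 5.1, 5.7.
f(0.3) ≈ 1.97484, f(0.9) ≈ 2.38747, f(1.5) ≈ 2.73861, f(2.1) ≈ 3.04959, f(2.7) ≈ 3.33167, f(3.3) ≈ 3.59166, f(3.9) ≈ 3.83406, f(4.5) ≈ 4.06202, f(5.1) ≈ 4.27785, f(5.7) ≈ 4.48330.
Sum = Δu · [f(0.3) + f(0.9) + f(1.5) + ...].
Sum ≈ 20.23864.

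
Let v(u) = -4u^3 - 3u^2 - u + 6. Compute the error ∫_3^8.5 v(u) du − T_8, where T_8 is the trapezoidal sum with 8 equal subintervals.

31.1953125

Exact integral: ∫_3^8.5 v(u) du = -5724.8125.
T_8 = -5756.0078125.
Error = -5724.8125 − (-5756.0078125) = 31.1953125.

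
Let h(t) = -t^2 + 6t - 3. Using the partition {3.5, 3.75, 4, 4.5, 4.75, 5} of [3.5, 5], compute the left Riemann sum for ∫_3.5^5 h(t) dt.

Subinterval widths: 0.25, 0.25, 0.5, 0.25, 0.25.
Left endpoints: 3.5, 3.75, 4, 4.5, 4.75.
h(3.5) = 5.75, h(3.75) = 5.4375, h(4) = 5, h(4.5) = 3.75, h(4.75) = 2.9375.
Sum = Σ Δt_i · h(t_i).
Sum = 6.96875.

6.96875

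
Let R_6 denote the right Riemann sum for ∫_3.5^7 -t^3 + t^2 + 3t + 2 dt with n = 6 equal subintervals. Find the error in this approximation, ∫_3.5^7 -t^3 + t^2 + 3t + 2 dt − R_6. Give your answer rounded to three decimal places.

76.683

Exact integral: ∫_3.5^7 f(t) dt ≈ -400.56771.
R_6 ≈ -477.25072.
Error ≈ -400.56771 − (-477.25072) ≈ 76.683.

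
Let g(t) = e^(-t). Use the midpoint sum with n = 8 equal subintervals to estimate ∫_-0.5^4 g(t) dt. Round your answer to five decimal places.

1.60911

Δt = (4 − (-0.5))/8 = 0.5625.
Midpoints: -0.21875, 0.34375, 0.90625, 1.46875, 2.03125, 2.59375, 3.15625, 3.71875.
g(-0.21875) ≈ 1.24452, g(0.34375) ≈ 0.70911, g(0.90625) ≈ 0.40404, g(1.46875) ≈ 0.23021, g(2.03125) ≈ 0.13117, g(2.59375) ≈ 0.07474, g(3.15625) ≈ 0.04259, g(3.71875) ≈ 0.02426.
Sum = Δt · [g(-0.21875) + g(0.34375) + g(0.90625) + ...].
Sum ≈ 1.60911.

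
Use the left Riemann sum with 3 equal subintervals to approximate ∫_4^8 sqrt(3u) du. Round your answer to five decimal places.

15.91498

Δu = (8 − 4)/3 = 4/3.
Left endpoints: 4, 16/3, 20/3.
f(4) ≈ 3.46410, f(16/3) ≈ 4.00000, f(20/3) ≈ 4.47214.
Sum = Δu · [f(4) + f(16/3) + f(20/3)].
Sum ≈ 15.91498.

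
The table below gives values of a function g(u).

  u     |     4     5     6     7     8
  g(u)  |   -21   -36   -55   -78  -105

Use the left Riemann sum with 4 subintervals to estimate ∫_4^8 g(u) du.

-190

Δu = 1.
Sum = 1·[(-21) + (-36) + (-55) + (-78)] = -190.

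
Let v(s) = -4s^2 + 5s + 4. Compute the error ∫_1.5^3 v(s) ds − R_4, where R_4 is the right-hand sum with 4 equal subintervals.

Exact integral: ∫_1.5^3 v(s) ds = -8.625.
R_4 = -12.421875.
Error = -8.625 − (-12.421875) = 3.796875.

3.796875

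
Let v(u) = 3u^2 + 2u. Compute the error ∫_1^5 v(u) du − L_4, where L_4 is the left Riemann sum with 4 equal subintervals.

38

Exact integral: ∫_1^5 v(u) du = 148.
L_4 = 110.
Error = 148 − 110 = 38.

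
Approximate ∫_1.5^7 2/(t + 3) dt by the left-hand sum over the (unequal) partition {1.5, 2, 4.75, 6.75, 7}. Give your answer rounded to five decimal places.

Subinterval widths: 0.5, 2.75, 2, 0.25.
Left endpoints: 1.5, 2, 4.75, 6.75.
f(1.5) = 4/9, f(2) = 0.4, f(4.75) = 8/31, f(6.75) = 8/39.
Sum = Σ Δt_i · f(t_i).
Sum ≈ 1.88963.

1.88963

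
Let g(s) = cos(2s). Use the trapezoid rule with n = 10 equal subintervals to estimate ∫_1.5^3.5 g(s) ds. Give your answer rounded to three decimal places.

Δs = (3.5 − 1.5)/10 = 0.2.
g(1.5) ≈ -0.990, g(1.7) ≈ -0.967, g(1.9) ≈ -0.791, g(2.1) ≈ -0.490, g(2.3) ≈ -0.112, g(2.5) ≈ 0.284, g(2.7) ≈ 0.635, g(2.9) ≈ 0.886, g(3.1) ≈ 0.997, g(3.3) ≈ 0.950, g(3.5) ≈ 0.754.
T_10 = (Δs/2)·[g(s_0) + 2g(s_1) + ... + 2g(s_{9}) + g(s_10)].
Sum ≈ 0.254.

0.254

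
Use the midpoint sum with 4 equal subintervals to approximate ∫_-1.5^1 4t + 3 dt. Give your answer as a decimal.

5

Δt = (1 − (-1.5))/4 = 0.625.
Midpoints: -1.1875, -0.5625, 0.0625, 0.6875.
f(-1.1875) = -1.75, f(-0.5625) = 0.75, f(0.0625) = 3.25, f(0.6875) = 5.75.
Sum = Δt · [f(-1.1875) + f(-0.5625) + f(0.0625) + f(0.6875)].
Sum = 5.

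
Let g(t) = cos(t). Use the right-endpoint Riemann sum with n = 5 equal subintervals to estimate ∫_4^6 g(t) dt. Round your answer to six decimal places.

Δt = (6 − 4)/5 = 0.4.
Right endpoints: 4.4, 4.8, 5.2, 5.6, 6.
g(4.4) ≈ -0.307333, g(4.8) ≈ 0.087499, g(5.2) ≈ 0.468517, g(5.6) ≈ 0.775566, g(6) ≈ 0.960170.
Sum = Δt · [g(4.4) + g(4.8) + g(5.2) + g(5.6) + g(6)].
Sum ≈ 0.793768.

0.793768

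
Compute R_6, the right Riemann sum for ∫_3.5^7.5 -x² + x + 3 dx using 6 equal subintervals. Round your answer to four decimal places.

Δx = (7.5 − 3.5)/6 = 2/3.
Right endpoints: 25/6, 29/6, 5.5, 37/6, 41/6, 7.5.
f(25/6) = -367/36, f(29/6) = -559/36, f(5.5) = -21.75, f(37/6) = -1039/36, f(41/6) = -1327/36, f(7.5) = -45.75.
Sum = Δx · [f(25/6) + f(29/6) + f(5.5) + ...].
Sum ≈ -105.9630.

-105.9630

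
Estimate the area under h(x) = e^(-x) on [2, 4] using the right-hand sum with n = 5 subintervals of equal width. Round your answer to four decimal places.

Δx = (4 − 2)/5 = 0.4.
Right endpoints: 2.4, 2.8, 3.2, 3.6, 4.
h(2.4) ≈ 0.0907, h(2.8) ≈ 0.0608, h(3.2) ≈ 0.0408, h(3.6) ≈ 0.0273, h(4) ≈ 0.0183.
Sum = Δx · [h(2.4) + h(2.8) + h(3.2) + h(3.6) + h(4)].
Sum ≈ 0.0952.

0.0952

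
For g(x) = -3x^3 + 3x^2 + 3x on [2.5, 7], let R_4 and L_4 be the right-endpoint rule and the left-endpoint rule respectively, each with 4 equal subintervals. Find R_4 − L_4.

-945.421875

R_4 ≈ -1890.3955078.
L_4 ≈ -944.9736328.
R_4 − L_4 = -945.421875.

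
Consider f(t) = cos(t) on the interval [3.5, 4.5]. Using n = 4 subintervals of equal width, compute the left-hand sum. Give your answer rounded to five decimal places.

-0.71419

Δt = (4.5 − 3.5)/4 = 0.25.
Left endpoints: 3.5, 3.75, 4, 4.25.
f(3.5) ≈ -0.93646, f(3.75) ≈ -0.82056, f(4) ≈ -0.65364, f(4.25) ≈ -0.44609.
Sum = Δt · [f(3.5) + f(3.75) + f(4) + f(4.25)].
Sum ≈ -0.71419.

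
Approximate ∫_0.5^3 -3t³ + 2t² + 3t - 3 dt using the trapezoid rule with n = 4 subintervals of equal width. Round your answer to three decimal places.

Δt = (3 − 0.5)/4 = 0.625.
f(0.5) = -1.375, f(1.125) = -699/512, f(1.75) = -7.703125, f(2.375) = -12689/512, f(3) = -57.
T_4 = (Δt/2)·[f(t_0) + 2f(t_1) + 2f(t_2) + 2f(t_3) + f(t_4)].
Sum ≈ -39.399.

-39.399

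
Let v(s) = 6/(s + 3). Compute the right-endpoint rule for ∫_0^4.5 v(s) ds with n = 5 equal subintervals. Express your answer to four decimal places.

4.9952

Δs = (4.5 − 0)/5 = 0.9.
Right endpoints: 0.9, 1.8, 2.7, 3.6, 4.5.
v(0.9) = 20/13, v(1.8) = 1.25, v(2.7) = 20/19, v(3.6) = 10/11, v(4.5) = 0.8.
Sum = Δs · [v(0.9) + v(1.8) + v(2.7) + v(3.6) + v(4.5)].
Sum ≈ 4.9952.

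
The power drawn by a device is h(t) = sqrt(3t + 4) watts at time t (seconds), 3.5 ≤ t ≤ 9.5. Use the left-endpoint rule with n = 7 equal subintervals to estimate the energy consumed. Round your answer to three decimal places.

28.084

Δt = (9.5 − 3.5)/7 = 6/7.
Left endpoints: 3.5, 61/14, 73/14, 85/14, 97/14, 109/14, 121/14.
h(3.5) ≈ 3.808, h(61/14) ≈ 4.132, h(73/14) ≈ 4.432, h(85/14) ≈ 4.713, h(97/14) ≈ 4.979, h(109/14) ≈ 5.230, h(121/14) ≈ 5.471.
Sum = Δt · [h(3.5) + h(61/14) + h(73/14) + ...].
Sum ≈ 28.084.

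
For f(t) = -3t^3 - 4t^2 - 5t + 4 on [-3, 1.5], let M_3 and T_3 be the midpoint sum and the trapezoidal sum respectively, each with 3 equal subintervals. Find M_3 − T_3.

-6.9609375

M_3 = 49.0078125.
T_3 = 55.96875.
M_3 − T_3 = -6.9609375.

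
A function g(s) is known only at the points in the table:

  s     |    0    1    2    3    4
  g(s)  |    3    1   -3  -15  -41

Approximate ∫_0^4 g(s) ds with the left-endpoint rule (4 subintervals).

Δs = 1.
Sum = 1·[3 + 1 + (-3) + (-15)] = -14.

-14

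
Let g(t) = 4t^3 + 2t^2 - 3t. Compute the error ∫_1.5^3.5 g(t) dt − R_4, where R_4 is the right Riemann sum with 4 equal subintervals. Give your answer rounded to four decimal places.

Exact integral: ∫_1.5^3.5 g(t) dt ≈ 156.333333.
R_4 = 202.
Error ≈ 156.333333 − 202 ≈ -45.6667.

-45.6667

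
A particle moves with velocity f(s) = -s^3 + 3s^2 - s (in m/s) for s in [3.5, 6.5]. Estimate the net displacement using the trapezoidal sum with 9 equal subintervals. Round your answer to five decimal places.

Δs = (6.5 − 3.5)/9 = 1/3.
f(3.5) = -9.625, f(23/6) = -3473/216, f(25/6) = -5275/216, f(4.5) = -34.875, f(29/6) = -10295/216, f(31/6) = -13609/216, f(5.5) = -81.125, f(35/6) = -22085/216, f(37/6) = -27343/216, f(6.5) = -154.375.
T_9 = (Δs/2)·[f(s_0) + 2f(s_1) + ... + 2f(s_{8}) + f(s_9)].
Sum ≈ -192.66667.

-192.66667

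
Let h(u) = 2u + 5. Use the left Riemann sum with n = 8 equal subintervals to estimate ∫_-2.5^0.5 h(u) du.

Δu = (0.5 − (-2.5))/8 = 0.375.
Left endpoints: -2.5, -2.125, -1.75, -1.375, -1, -0.625, -0.25, 0.125.
h(-2.5) = 0, h(-2.125) = 0.75, h(-1.75) = 1.5, h(-1.375) = 2.25, h(-1) = 3, h(-0.625) = 3.75, h(-0.25) = 4.5, h(0.125) = 5.25.
Sum = Δu · [h(-2.5) + h(-2.125) + h(-1.75) + ...].
Sum = 7.875.

7.875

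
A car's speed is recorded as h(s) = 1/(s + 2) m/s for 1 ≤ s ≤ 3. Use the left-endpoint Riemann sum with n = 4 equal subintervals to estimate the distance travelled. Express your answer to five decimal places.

0.54563

Δs = (3 − 1)/4 = 0.5.
Left endpoints: 1, 1.5, 2, 2.5.
h(1) = 1/3, h(1.5) = 2/7, h(2) = 0.25, h(2.5) = 2/9.
Sum = Δs · [h(1) + h(1.5) + h(2) + h(2.5)].
Sum ≈ 0.54563.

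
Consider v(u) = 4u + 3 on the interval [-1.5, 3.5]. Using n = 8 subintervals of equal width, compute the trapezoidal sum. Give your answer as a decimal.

Δu = (3.5 − (-1.5))/8 = 0.625.
v(-1.5) = -3, v(-0.875) = -0.5, v(-0.25) = 2, v(0.375) = 4.5, v(1) = 7, v(1.625) = 9.5, v(2.25) = 12, v(2.875) = 14.5, v(3.5) = 17.
T_8 = (Δu/2)·[v(u_0) + 2v(u_1) + ... + 2v(u_{7}) + v(u_8)].
Sum = 35.

35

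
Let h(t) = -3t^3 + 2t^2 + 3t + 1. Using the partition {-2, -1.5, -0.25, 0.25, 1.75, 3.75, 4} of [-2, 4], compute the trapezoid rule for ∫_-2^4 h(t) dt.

Subinterval widths: 0.5, 1.25, 0.5, 1.5, 2, 0.25.
h(-2) = 27, h(-1.5) = 11.125, h(-0.25) = 0.421875, h(0.25) = 1.828125, h(1.75) = -3.703125, h(3.75) = -117.828125, h(4) = -147.
On each subinterval the trapezoid contributes (Δt_i/2)·[h(t_{i-1}) + h(t_i)].
Sum = -138.73046875.

-138.73046875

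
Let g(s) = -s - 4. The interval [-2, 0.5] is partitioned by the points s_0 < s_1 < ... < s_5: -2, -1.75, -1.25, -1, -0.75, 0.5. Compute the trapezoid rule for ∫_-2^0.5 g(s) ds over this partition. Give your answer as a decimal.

-8.125

Subinterval widths: 0.25, 0.5, 0.25, 0.25, 1.25.
g(-2) = -2, g(-1.75) = -2.25, g(-1.25) = -2.75, g(-1) = -3, g(-0.75) = -3.25, g(0.5) = -4.5.
On each subinterval the trapezoid contributes (Δs_i/2)·[g(s_{i-1}) + g(s_i)].
Sum = -8.125.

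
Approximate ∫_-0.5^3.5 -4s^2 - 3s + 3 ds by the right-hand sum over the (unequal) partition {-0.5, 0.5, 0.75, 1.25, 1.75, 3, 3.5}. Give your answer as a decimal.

-91.375

Subinterval widths: 1, 0.25, 0.5, 0.5, 1.25, 0.5.
Right endpoints: 0.5, 0.75, 1.25, 1.75, 3, 3.5.
f(0.5) = 0.5, f(0.75) = -1.5, f(1.25) = -7, f(1.75) = -14.5, f(3) = -42, f(3.5) = -56.5.
Sum = Σ Δs_i · f(s_i).
Sum = -91.375.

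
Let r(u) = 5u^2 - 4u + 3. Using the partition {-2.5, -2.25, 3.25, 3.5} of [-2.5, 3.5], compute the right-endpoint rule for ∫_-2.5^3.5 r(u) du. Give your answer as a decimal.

Subinterval widths: 0.25, 5.5, 0.25.
Right endpoints: -2.25, 3.25, 3.5.
r(-2.25) = 37.3125, r(3.25) = 42.8125, r(3.5) = 50.25.
Sum = Σ Δu_i · r(u_i).
Sum = 257.359375.

257.359375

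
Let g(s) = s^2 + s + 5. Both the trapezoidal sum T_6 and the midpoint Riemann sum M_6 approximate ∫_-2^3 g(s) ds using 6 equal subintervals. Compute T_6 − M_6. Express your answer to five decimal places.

T_6 ≈ 39.7453704.
M_6 ≈ 38.8773148.
T_6 − M_6 ≈ 0.86806.

0.86806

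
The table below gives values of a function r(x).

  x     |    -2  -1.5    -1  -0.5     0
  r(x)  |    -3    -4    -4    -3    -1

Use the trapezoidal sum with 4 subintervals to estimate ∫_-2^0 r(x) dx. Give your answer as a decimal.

-6.5

Δx = 0.5.
T_4 = (0.5/2)·[(-3) + 2·(-4) + 2·(-4) + 2·(-3) + (-1)] = -6.5.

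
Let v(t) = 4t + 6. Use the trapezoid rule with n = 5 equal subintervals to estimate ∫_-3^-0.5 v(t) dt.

-2.5

Δt = (-0.5 − (-3))/5 = 0.5.
v(-3) = -6, v(-2.5) = -4, v(-2) = -2, v(-1.5) = 0, v(-1) = 2, v(-0.5) = 4.
T_5 = (Δt/2)·[v(t_0) + 2v(t_1) + ... + 2v(t_{4}) + v(t_5)].
Sum = -2.5.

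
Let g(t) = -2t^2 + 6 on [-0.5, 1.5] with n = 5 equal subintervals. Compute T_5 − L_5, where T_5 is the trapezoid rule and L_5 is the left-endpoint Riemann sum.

T_5 = 9.56.
L_5 = 10.36.
T_5 − L_5 = -0.8.

-0.8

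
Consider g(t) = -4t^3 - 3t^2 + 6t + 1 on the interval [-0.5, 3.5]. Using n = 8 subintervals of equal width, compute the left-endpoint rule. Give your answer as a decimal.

-110.5

Δt = (3.5 − (-0.5))/8 = 0.5.
Left endpoints: -0.5, 0, 0.5, 1, 1.5, 2, 2.5, 3.
g(-0.5) = -2.25, g(0) = 1, g(0.5) = 2.75, g(1) = 0, g(1.5) = -10.25, g(2) = -31, g(2.5) = -65.25, g(3) = -116.
Sum = Δt · [g(-0.5) + g(0) + g(0.5) + ...].
Sum = -110.5.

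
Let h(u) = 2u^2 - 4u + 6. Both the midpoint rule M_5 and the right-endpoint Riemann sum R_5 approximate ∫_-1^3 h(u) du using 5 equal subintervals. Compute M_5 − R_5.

M_5 = 26.24.
R_5 = 27.52.
M_5 − R_5 = -1.28.

-1.28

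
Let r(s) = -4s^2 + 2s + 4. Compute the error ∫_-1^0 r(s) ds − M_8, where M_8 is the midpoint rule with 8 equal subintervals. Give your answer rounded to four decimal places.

Exact integral: ∫_-1^0 r(s) ds ≈ 1.666667.
M_8 = 1.671875.
Error ≈ 1.666667 − 1.671875 ≈ -0.0052.

-0.0052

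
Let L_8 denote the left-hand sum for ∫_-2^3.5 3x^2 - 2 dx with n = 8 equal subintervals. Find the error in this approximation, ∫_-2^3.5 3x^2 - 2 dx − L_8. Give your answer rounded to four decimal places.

7.2080

Exact integral: ∫_-2^3.5 f(x) dx = 39.875.
L_8 ≈ 32.666992.
Error ≈ 39.875 − 32.666992 ≈ 7.2080.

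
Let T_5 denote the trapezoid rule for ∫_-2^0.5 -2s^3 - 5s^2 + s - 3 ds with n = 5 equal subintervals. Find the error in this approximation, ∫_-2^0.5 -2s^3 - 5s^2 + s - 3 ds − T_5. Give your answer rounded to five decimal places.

0.05208

Exact integral: ∫_-2^0.5 f(s) ds ≈ -14.9479167.
T_5 = -15.
Error ≈ -14.9479167 − (-15) ≈ 0.05208.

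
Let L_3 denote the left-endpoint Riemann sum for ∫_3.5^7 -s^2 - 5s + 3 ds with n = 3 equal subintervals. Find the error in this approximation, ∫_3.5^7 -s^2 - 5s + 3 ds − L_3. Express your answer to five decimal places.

Exact integral: ∫_3.5^7 f(s) ds ≈ -181.4166667.
L_3 ≈ -150.5648148.
Error ≈ -181.4166667 − (-150.5648148) ≈ -30.85185.

-30.85185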